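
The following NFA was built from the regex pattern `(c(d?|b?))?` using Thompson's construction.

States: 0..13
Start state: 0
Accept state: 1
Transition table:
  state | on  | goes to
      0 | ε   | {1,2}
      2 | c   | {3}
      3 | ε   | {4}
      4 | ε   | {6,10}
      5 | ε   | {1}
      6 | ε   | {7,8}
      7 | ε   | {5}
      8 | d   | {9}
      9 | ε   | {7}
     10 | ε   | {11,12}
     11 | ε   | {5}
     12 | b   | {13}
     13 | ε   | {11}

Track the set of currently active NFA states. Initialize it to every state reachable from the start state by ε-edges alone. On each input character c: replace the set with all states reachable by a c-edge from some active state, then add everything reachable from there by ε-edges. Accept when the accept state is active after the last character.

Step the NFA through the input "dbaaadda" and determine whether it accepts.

Answer: REJECT

Trace:
initial (ε-close {0}): {0,1,2}
'd' @ 1: {}  — state set empty
rest 'baaadda' ignored (set empty)
final: {}; accept 1 not in set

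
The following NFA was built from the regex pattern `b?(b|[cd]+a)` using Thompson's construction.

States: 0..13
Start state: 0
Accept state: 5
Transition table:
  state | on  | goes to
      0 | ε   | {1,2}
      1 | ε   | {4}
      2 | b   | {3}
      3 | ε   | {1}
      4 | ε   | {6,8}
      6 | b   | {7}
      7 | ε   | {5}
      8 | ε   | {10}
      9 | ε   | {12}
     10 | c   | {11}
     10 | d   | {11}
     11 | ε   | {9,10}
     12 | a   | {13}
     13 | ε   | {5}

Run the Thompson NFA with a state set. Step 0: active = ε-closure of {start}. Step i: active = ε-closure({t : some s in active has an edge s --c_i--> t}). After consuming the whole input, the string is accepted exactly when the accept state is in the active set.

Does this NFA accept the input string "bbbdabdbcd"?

initial (ε-close {0}): {0,1,2,4,6,8,10}
'b' @ 1: {1,3,4,5,6,7,8,10}  (accept∈set)
'b' @ 2: {5,7}  (accept∈set)
'b' @ 3: {}  — state set empty
rest 'dabdbcd' ignored (set empty)
after full input: {}  (accept=5 not in)

Answer: REJECT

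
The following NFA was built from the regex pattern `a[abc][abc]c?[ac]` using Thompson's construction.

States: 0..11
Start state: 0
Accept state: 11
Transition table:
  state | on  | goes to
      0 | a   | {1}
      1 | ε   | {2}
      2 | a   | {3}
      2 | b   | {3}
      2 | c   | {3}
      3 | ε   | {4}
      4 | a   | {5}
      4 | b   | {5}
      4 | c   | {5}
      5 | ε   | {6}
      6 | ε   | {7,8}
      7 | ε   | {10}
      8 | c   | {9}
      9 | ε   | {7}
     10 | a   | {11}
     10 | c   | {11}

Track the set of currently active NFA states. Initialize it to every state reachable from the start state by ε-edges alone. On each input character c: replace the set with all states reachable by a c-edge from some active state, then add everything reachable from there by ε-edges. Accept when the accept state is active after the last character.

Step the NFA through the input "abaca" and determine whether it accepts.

S₀ = ε-closure({0}) = {0}
'a' @ 1: {1,2}
'b' @ 2: {3,4}
'a' @ 3: {5,6,7,8,10}
'c' @ 4: {7,9,10,11}  (accept∈set)
'a' @ 5: {11}  (accept∈set)
end set {11} — state 11 in

Answer: ACCEPT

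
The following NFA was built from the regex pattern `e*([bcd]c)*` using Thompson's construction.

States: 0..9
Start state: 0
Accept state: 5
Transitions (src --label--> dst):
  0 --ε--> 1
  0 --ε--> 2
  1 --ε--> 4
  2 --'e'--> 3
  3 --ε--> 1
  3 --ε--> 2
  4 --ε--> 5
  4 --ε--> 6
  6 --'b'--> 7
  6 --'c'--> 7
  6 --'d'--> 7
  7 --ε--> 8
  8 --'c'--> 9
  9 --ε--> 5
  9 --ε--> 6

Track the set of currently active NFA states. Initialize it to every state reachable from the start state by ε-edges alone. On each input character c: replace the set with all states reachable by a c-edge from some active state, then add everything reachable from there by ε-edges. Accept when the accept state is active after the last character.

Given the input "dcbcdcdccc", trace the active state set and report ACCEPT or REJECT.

start: ε-closure({0}) = {0,1,2,4,5,6}
'd' @ 1: {7,8}
'c' @ 2: {5,6,9}  (accept∈set)
'b' @ 3: {7,8}
'c' @ 4: {5,6,9}  (accept∈set)
'd' @ 5: {7,8}
'c' @ 6: {5,6,9}  (accept∈set)
'd' @ 7: {7,8}
'c' @ 8: {5,6,9}  (accept∈set)
'c' @ 9: {7,8}
'c' @ 10: {5,6,9}  (accept∈set)
final: {5,6,9}; accept 5 in set

Answer: ACCEPT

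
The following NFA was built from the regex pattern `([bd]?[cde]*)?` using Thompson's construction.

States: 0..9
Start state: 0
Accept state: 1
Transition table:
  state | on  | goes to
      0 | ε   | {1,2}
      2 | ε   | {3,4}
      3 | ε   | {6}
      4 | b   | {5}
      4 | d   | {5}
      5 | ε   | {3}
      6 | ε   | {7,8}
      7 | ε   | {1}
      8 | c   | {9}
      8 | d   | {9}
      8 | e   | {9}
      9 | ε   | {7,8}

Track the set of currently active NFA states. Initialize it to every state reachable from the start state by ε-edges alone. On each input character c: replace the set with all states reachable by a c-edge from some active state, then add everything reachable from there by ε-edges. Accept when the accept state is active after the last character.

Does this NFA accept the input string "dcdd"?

initial (ε-close {0}): {0,1,2,3,4,6,7,8}
'd' @ 1: {1,3,5,6,7,8,9}  [accepting]
'c' @ 2: {1,7,8,9}  [accepting]
'd' @ 3: {1,7,8,9}  [accepting]
'd' @ 4: {1,7,8,9}  [accepting]
after full input: {1,7,8,9}  (accept=1 in)

Answer: ACCEPT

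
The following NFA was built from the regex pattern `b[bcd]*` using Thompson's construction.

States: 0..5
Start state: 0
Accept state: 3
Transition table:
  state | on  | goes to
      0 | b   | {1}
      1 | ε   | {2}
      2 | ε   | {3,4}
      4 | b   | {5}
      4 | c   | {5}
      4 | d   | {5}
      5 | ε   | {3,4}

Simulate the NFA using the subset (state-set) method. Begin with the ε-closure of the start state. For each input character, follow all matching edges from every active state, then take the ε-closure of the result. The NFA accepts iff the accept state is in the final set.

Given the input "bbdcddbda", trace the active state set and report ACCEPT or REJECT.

initial (ε-close {0}): {0}
'b' @ 1: {1,2,3,4}  ✓accept
'b' @ 2: {3,4,5}  ✓accept
'd' @ 3: {3,4,5}  ✓accept
'c' @ 4: {3,4,5}  ✓accept
'd' @ 5: {3,4,5}  ✓accept
'd' @ 6: {3,4,5}  ✓accept
'b' @ 7: {3,4,5}  ✓accept
'd' @ 8: {3,4,5}  ✓accept
'a' @ 9: {}  — state set empty
end set {} — state 3 not in

Answer: REJECT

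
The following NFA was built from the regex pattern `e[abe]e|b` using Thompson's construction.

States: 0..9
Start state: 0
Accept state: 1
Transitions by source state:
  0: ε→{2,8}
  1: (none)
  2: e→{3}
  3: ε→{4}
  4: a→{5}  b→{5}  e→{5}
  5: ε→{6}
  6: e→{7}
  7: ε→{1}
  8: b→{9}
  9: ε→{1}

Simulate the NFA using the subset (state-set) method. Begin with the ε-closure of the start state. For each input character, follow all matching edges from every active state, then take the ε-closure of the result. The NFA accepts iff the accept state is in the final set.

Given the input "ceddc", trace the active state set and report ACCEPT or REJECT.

initial (ε-close {0}): {0,2,8}
'c' @ 1: {}  — dead — no transitions
rest 'eddc' ignored (set empty)
final: {}; accept 1 not in set

Answer: REJECT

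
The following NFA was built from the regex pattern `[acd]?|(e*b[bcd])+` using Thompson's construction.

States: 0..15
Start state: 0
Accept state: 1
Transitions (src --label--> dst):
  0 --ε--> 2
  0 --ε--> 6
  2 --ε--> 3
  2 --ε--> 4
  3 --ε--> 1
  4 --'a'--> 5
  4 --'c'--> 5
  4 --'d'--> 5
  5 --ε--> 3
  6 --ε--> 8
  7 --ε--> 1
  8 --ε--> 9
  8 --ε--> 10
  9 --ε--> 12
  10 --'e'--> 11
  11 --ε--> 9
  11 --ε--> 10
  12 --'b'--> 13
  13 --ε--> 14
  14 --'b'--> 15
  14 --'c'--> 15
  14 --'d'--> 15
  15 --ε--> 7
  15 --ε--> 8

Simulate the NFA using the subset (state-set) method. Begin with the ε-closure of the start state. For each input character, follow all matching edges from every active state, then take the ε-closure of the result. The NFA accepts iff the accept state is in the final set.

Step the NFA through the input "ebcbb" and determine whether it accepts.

S₀ = ε-closure({0}) = {0,1,2,3,4,6,8,9,10,12}
'e' @ 1: {9,10,11,12}
'b' @ 2: {13,14}
'c' @ 3: {1,7,8,9,10,12,15}  ✓accept
'b' @ 4: {13,14}
'b' @ 5: {1,7,8,9,10,12,15}  ✓accept
final: {1,7,8,9,10,12,15}; accept 1 in set

Answer: ACCEPT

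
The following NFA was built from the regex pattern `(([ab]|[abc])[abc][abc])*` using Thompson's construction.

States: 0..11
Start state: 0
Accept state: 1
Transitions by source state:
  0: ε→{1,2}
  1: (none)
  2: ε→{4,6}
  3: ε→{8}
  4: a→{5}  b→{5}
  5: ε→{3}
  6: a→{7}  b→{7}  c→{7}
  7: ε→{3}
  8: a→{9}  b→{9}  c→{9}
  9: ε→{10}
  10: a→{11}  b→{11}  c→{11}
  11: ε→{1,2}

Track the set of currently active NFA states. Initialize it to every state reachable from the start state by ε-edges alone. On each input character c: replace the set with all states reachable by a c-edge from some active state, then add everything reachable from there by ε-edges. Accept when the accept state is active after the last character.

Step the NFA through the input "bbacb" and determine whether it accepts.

Answer: REJECT

Derivation:
initial (ε-close {0}): {0,1,2,4,6}
'b' @ 1: {3,5,7,8}
'b' @ 2: {9,10}
'a' @ 3: {1,2,4,6,11}  (accept∈set)
'c' @ 4: {3,7,8}
'b' @ 5: {9,10}
end set {9,10} — state 1 not in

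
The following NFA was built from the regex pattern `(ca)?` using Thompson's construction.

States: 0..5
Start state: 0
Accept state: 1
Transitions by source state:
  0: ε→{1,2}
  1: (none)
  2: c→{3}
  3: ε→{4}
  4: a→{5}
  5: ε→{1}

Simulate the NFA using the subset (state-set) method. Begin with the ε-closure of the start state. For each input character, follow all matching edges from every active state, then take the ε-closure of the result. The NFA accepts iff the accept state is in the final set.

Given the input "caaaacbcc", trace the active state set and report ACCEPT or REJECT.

S₀ = ε-closure({0}) = {0,1,2}
'c' @ 1: {3,4}
'a' @ 2: {1,5}  (accept∈set)
'a' @ 3: {}  — state set empty
rest 'aacbcc' ignored (set empty)
end set {} — state 1 not in

Answer: REJECT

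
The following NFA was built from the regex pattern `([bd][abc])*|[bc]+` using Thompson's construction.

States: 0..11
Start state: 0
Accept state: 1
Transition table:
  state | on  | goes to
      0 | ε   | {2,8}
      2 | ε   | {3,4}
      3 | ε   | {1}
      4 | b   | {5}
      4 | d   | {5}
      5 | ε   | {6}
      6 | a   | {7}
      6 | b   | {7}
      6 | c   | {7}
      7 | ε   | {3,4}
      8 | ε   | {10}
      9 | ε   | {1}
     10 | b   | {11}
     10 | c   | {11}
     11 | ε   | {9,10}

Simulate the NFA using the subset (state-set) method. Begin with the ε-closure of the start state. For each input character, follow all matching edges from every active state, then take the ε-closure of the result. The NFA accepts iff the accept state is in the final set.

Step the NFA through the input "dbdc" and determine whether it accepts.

S₀ = ε-closure({0}) = {0,1,2,3,4,8,10}
'd' @ 1: {5,6}
'b' @ 2: {1,3,4,7}  ✓accept
'd' @ 3: {5,6}
'c' @ 4: {1,3,4,7}  ✓accept
after full input: {1,3,4,7}  (accept=1 in)

Answer: ACCEPT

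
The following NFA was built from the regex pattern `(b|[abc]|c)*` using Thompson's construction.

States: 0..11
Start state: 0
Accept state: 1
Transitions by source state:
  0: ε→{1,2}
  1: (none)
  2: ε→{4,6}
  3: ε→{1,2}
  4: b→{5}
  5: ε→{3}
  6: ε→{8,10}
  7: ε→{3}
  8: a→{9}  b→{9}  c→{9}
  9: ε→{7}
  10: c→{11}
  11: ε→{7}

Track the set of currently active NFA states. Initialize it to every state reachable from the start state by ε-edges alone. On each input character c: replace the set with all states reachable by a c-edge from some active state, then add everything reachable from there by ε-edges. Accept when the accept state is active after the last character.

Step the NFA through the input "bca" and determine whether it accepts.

Answer: ACCEPT

Trace:
S₀ = ε-closure({0}) = {0,1,2,4,6,8,10}
'b' @ 1: {1,2,3,4,5,6,7,8,9,10}  [accepting]
'c' @ 2: {1,2,3,4,6,7,8,9,10,11}  [accepting]
'a' @ 3: {1,2,3,4,6,7,8,9,10}  [accepting]
final: {1,2,3,4,6,7,8,9,10}; accept 1 in set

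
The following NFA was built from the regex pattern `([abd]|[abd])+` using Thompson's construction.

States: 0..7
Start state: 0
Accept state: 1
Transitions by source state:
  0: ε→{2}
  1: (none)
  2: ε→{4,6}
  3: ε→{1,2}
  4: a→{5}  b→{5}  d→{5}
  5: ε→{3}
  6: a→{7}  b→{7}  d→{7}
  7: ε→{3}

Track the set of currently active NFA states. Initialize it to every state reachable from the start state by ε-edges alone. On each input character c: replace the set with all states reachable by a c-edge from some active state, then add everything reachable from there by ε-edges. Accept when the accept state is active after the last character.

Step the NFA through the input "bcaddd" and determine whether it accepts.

Answer: REJECT

Trace:
S₀ = ε-closure({0}) = {0,2,4,6}
'b' @ 1: {1,2,3,4,5,6,7}  (accept∈set)
'c' @ 2: {}  — dead — no transitions
rest 'addd' ignored (set empty)
final: {}; accept 1 not in set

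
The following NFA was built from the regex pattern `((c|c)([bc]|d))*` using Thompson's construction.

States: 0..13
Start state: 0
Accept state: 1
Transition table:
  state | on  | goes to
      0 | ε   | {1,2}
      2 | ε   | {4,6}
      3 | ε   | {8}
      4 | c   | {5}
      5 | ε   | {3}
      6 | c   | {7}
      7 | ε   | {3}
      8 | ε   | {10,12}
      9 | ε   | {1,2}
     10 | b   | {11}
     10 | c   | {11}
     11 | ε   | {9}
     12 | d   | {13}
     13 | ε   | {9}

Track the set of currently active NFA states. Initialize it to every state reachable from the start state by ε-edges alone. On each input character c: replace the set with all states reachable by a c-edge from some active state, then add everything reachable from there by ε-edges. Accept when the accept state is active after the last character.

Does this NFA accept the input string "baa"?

S₀ = ε-closure({0}) = {0,1,2,4,6}
'b' @ 1: {}  — dead — no transitions
rest 'aa' ignored (set empty)
final: {}; accept 1 not in set

Answer: REJECT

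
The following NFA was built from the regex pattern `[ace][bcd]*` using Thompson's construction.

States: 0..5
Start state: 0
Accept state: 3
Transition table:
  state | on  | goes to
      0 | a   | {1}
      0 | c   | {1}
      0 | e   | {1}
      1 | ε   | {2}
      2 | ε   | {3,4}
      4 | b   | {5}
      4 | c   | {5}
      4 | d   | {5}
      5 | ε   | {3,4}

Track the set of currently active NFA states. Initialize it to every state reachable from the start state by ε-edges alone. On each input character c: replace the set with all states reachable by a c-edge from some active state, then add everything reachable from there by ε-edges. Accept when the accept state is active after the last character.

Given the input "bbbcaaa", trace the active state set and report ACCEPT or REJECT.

S₀ = ε-closure({0}) = {0}
'b' @ 1: {}  — no active states
rest 'bbcaaa' ignored (set empty)
after full input: {}  (accept=3 not in)

Answer: REJECT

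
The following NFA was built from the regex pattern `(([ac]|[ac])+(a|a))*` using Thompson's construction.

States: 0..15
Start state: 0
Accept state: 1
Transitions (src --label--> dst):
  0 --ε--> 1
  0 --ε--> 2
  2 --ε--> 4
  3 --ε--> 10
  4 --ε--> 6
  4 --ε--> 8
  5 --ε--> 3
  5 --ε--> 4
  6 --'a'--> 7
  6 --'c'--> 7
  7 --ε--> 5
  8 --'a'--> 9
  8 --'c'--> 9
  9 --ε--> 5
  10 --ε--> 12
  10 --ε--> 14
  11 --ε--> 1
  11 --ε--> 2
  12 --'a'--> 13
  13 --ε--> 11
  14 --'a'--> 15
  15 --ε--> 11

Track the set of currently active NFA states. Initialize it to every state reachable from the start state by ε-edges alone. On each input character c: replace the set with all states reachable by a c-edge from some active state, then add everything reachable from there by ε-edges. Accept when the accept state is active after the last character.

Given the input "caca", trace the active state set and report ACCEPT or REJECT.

S₀ = ε-closure({0}) = {0,1,2,4,6,8}
'c' @ 1: {3,4,5,6,7,8,9,10,12,14}
'a' @ 2: {1,2,3,4,5,6,7,8,9,10,11,12,13,14,15}  [accepting]
'c' @ 3: {3,4,5,6,7,8,9,10,12,14}
'a' @ 4: {1,2,3,4,5,6,7,8,9,10,11,12,13,14,15}  [accepting]
after full input: {1,2,3,4,5,6,7,8,9,10,11,12,13,14,15}  (accept=1 in)

Answer: ACCEPT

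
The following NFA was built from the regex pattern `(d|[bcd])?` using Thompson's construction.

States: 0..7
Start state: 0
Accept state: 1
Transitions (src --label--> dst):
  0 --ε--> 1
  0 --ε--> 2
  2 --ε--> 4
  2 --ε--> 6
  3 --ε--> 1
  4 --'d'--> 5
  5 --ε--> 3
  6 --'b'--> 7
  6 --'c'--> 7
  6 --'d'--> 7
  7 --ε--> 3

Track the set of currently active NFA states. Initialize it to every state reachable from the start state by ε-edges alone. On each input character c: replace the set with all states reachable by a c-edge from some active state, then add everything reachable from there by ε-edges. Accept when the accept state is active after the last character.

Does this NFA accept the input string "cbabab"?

Answer: REJECT

Derivation:
start: ε-closure({0}) = {0,1,2,4,6}
'c' @ 1: {1,3,7}  [accepting]
'b' @ 2: {}  — state set empty
rest 'abab' ignored (set empty)
after full input: {}  (accept=1 not in)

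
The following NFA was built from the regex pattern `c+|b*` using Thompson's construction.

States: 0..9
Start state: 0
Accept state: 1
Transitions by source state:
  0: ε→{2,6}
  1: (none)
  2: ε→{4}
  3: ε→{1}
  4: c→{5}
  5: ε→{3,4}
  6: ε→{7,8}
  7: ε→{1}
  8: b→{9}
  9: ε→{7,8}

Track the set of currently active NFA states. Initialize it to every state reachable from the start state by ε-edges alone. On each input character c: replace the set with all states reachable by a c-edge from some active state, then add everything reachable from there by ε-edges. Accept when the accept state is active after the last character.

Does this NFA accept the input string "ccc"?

start: ε-closure({0}) = {0,1,2,4,6,7,8}
'c' @ 1: {1,3,4,5}  (accept∈set)
'c' @ 2: {1,3,4,5}  (accept∈set)
'c' @ 3: {1,3,4,5}  (accept∈set)
after full input: {1,3,4,5}  (accept=1 in)

Answer: ACCEPT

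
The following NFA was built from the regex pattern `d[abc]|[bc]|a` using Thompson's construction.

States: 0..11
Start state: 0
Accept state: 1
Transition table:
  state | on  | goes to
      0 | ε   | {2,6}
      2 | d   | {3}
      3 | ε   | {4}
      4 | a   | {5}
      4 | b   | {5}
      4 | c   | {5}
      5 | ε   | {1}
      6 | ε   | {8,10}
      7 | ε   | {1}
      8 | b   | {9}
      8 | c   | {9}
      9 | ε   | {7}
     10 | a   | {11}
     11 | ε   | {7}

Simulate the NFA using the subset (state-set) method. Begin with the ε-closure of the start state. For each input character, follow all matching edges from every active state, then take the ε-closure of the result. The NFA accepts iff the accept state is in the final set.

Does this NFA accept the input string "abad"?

Answer: REJECT

Steps:
start: ε-closure({0}) = {0,2,6,8,10}
'a' @ 1: {1,7,11}  ✓accept
'b' @ 2: {}  — dead — no transitions
rest 'ad' ignored (set empty)
after full input: {}  (accept=1 not in)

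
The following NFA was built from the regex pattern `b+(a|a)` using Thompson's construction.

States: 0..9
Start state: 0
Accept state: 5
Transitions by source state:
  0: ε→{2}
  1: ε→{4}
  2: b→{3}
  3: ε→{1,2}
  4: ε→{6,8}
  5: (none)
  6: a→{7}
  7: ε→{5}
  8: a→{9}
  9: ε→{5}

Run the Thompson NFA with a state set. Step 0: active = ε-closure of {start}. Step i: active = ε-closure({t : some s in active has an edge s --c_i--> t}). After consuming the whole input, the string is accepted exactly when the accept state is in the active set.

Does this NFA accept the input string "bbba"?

S₀ = ε-closure({0}) = {0,2}
'b' @ 1: {1,2,3,4,6,8}
'b' @ 2: {1,2,3,4,6,8}
'b' @ 3: {1,2,3,4,6,8}
'a' @ 4: {5,7,9}  [accepting]
after full input: {5,7,9}  (accept=5 in)

Answer: ACCEPT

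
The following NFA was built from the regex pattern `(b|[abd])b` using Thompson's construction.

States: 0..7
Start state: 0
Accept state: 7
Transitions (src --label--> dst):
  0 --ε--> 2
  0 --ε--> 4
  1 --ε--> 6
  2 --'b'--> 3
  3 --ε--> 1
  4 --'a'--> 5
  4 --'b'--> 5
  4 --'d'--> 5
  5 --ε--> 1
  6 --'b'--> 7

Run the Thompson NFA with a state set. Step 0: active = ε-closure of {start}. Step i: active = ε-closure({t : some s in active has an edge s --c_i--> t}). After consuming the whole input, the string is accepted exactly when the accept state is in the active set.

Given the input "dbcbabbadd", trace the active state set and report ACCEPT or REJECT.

Answer: REJECT

Trace:
start: ε-closure({0}) = {0,2,4}
'd' @ 1: {1,5,6}
'b' @ 2: {7}  (accept∈set)
'c' @ 3: {}  — state set empty
rest 'babbadd' ignored (set empty)
end set {} — state 7 not in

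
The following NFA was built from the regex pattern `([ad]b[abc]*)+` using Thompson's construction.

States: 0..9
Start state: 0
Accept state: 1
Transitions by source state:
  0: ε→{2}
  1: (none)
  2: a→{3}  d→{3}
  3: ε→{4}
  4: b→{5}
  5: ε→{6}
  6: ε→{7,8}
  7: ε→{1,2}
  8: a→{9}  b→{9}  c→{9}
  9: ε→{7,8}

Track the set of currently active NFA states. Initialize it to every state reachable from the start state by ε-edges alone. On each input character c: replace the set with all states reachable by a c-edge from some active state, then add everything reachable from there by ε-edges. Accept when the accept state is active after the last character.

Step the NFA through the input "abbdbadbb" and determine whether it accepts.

initial (ε-close {0}): {0,2}
'a' @ 1: {3,4}
'b' @ 2: {1,2,5,6,7,8}  ✓accept
'b' @ 3: {1,2,7,8,9}  ✓accept
'd' @ 4: {3,4}
'b' @ 5: {1,2,5,6,7,8}  ✓accept
'a' @ 6: {1,2,3,4,7,8,9}  ✓accept
'd' @ 7: {3,4}
'b' @ 8: {1,2,5,6,7,8}  ✓accept
'b' @ 9: {1,2,7,8,9}  ✓accept
after full input: {1,2,7,8,9}  (accept=1 in)

Answer: ACCEPT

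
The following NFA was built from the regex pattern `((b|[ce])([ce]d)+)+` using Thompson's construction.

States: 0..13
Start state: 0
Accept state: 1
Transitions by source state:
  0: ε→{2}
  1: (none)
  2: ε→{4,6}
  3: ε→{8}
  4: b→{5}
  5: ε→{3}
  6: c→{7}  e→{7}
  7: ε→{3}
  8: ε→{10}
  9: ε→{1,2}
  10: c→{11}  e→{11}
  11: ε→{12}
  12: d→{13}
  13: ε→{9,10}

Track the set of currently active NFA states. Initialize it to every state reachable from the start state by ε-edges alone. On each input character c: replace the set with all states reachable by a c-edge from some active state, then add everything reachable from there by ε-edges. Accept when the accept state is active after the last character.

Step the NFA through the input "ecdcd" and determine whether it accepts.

start: ε-closure({0}) = {0,2,4,6}
'e' @ 1: {3,7,8,10}
'c' @ 2: {11,12}
'd' @ 3: {1,2,4,6,9,10,13}  [accepting]
'c' @ 4: {3,7,8,10,11,12}
'd' @ 5: {1,2,4,6,9,10,13}  [accepting]
after full input: {1,2,4,6,9,10,13}  (accept=1 in)

Answer: ACCEPT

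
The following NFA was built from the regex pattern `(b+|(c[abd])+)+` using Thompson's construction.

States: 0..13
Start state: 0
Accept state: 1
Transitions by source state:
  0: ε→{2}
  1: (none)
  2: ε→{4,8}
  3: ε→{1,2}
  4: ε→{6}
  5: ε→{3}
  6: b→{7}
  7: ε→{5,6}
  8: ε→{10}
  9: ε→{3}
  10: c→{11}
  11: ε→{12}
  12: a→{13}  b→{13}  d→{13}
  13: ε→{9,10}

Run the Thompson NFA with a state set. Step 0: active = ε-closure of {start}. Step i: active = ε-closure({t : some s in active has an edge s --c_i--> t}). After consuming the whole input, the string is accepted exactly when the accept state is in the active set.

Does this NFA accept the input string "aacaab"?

start: ε-closure({0}) = {0,2,4,6,8,10}
'a' @ 1: {}  — dead — no transitions
rest 'acaab' ignored (set empty)
after full input: {}  (accept=1 not in)

Answer: REJECT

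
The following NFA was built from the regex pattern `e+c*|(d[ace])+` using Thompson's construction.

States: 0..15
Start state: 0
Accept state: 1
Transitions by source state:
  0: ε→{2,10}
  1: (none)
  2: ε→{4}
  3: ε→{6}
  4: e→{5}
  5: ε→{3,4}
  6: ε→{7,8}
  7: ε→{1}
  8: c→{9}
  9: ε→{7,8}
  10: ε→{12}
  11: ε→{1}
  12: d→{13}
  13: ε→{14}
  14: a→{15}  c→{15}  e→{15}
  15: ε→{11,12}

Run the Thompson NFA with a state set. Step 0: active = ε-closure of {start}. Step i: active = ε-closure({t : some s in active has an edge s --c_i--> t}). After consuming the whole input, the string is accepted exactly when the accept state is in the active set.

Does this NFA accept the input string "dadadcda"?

S₀ = ε-closure({0}) = {0,2,4,10,12}
'd' @ 1: {13,14}
'a' @ 2: {1,11,12,15}  [accepting]
'd' @ 3: {13,14}
'a' @ 4: {1,11,12,15}  [accepting]
'd' @ 5: {13,14}
'c' @ 6: {1,11,12,15}  [accepting]
'd' @ 7: {13,14}
'a' @ 8: {1,11,12,15}  [accepting]
final: {1,11,12,15}; accept 1 in set

Answer: ACCEPT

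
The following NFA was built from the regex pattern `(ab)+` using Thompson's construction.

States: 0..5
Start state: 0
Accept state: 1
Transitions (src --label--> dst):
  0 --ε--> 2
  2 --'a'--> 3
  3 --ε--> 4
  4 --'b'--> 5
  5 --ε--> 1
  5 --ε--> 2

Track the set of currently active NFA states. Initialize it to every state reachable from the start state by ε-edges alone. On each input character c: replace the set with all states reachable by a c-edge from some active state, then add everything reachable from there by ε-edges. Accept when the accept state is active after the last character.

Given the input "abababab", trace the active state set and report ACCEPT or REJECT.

initial (ε-close {0}): {0,2}
'a' @ 1: {3,4}
'b' @ 2: {1,2,5}  ✓accept
'a' @ 3: {3,4}
'b' @ 4: {1,2,5}  ✓accept
'a' @ 5: {3,4}
'b' @ 6: {1,2,5}  ✓accept
'a' @ 7: {3,4}
'b' @ 8: {1,2,5}  ✓accept
end set {1,2,5} — state 1 in

Answer: ACCEPT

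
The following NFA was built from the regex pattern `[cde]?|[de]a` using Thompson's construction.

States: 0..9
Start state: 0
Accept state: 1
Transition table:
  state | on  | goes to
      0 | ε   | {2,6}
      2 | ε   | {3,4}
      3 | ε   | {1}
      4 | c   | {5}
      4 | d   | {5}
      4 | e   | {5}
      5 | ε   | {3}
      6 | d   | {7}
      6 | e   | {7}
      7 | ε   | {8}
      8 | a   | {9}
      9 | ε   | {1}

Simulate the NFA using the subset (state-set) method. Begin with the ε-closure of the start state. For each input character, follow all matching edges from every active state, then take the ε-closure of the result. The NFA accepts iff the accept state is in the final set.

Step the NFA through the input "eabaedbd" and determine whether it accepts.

Answer: REJECT

Steps:
S₀ = ε-closure({0}) = {0,1,2,3,4,6}
'e' @ 1: {1,3,5,7,8}  (accept∈set)
'a' @ 2: {1,9}  (accept∈set)
'b' @ 3: {}  — no active states
rest 'aedbd' ignored (set empty)
final: {}; accept 1 not in set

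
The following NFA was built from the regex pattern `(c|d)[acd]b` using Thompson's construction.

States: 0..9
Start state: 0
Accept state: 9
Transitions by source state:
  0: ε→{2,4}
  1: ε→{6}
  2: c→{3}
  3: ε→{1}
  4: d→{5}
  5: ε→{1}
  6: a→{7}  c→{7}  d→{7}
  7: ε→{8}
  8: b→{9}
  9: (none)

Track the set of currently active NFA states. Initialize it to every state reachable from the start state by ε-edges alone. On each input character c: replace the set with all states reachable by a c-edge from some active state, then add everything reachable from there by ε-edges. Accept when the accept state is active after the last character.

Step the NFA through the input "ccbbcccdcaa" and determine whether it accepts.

Answer: REJECT

Derivation:
initial (ε-close {0}): {0,2,4}
'c' @ 1: {1,3,6}
'c' @ 2: {7,8}
'b' @ 3: {9}  ✓accept
'b' @ 4: {}  — state set empty
rest 'cccdcaa' ignored (set empty)
final: {}; accept 9 not in set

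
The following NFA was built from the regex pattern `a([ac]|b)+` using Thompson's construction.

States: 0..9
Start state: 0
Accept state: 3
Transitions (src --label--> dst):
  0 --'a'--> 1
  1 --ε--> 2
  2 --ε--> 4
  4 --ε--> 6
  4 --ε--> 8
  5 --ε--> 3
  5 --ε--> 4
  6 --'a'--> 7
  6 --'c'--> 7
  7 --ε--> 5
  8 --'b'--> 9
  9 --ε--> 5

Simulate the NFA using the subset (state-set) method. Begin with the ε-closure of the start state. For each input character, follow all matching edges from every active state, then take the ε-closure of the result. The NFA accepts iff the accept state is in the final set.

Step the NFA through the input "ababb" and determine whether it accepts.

Answer: ACCEPT

Steps:
S₀ = ε-closure({0}) = {0}
'a' @ 1: {1,2,4,6,8}
'b' @ 2: {3,4,5,6,8,9}  [accepting]
'a' @ 3: {3,4,5,6,7,8}  [accepting]
'b' @ 4: {3,4,5,6,8,9}  [accepting]
'b' @ 5: {3,4,5,6,8,9}  [accepting]
end set {3,4,5,6,8,9} — state 3 in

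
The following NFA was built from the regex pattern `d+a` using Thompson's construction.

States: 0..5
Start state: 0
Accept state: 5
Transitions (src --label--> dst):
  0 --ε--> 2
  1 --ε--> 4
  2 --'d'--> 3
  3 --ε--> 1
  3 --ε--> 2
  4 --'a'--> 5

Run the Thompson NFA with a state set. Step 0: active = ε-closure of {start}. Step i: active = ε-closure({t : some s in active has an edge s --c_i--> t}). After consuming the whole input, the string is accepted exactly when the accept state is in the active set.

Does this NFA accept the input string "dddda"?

Answer: ACCEPT

Derivation:
initial (ε-close {0}): {0,2}
'd' @ 1: {1,2,3,4}
'd' @ 2: {1,2,3,4}
'd' @ 3: {1,2,3,4}
'd' @ 4: {1,2,3,4}
'a' @ 5: {5}  (accept∈set)
after full input: {5}  (accept=5 in)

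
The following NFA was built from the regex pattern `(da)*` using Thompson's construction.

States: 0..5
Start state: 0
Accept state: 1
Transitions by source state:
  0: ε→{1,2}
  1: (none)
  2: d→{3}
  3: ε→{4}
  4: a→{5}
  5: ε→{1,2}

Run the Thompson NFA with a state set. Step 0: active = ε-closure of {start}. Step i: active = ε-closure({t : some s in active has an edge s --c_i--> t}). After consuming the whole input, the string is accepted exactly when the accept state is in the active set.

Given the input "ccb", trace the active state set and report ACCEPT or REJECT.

start: ε-closure({0}) = {0,1,2}
'c' @ 1: {}  — no active states
rest 'cb' ignored (set empty)
final: {}; accept 1 not in set

Answer: REJECT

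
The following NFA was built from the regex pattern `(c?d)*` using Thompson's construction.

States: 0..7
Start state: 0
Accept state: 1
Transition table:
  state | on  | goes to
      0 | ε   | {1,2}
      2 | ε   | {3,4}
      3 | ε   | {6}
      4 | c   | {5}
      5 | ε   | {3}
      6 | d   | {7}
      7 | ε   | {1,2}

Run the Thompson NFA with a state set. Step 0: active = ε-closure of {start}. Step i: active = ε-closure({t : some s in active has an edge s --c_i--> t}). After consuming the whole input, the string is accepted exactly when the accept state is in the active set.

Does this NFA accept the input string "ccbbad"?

Answer: REJECT

Steps:
initial (ε-close {0}): {0,1,2,3,4,6}
'c' @ 1: {3,5,6}
'c' @ 2: {}  — dead — no transitions
rest 'bbad' ignored (set empty)
after full input: {}  (accept=1 not in)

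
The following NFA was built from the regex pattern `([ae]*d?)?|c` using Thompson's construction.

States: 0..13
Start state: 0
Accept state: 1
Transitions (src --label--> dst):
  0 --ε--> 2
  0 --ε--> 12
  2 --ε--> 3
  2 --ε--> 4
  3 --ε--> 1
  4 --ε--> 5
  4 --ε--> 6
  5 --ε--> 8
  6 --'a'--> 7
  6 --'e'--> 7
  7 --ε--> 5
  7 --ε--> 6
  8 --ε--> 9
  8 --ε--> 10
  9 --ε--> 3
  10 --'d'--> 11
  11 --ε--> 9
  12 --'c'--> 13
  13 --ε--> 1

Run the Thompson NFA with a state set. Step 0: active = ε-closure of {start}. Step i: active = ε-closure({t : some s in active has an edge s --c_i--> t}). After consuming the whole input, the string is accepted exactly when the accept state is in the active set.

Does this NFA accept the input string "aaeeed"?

start: ε-closure({0}) = {0,1,2,3,4,5,6,8,9,10,12}
'a' @ 1: {1,3,5,6,7,8,9,10}  ✓accept
'a' @ 2: {1,3,5,6,7,8,9,10}  ✓accept
'e' @ 3: {1,3,5,6,7,8,9,10}  ✓accept
'e' @ 4: {1,3,5,6,7,8,9,10}  ✓accept
'e' @ 5: {1,3,5,6,7,8,9,10}  ✓accept
'd' @ 6: {1,3,9,11}  ✓accept
end set {1,3,9,11} — state 1 in

Answer: ACCEPT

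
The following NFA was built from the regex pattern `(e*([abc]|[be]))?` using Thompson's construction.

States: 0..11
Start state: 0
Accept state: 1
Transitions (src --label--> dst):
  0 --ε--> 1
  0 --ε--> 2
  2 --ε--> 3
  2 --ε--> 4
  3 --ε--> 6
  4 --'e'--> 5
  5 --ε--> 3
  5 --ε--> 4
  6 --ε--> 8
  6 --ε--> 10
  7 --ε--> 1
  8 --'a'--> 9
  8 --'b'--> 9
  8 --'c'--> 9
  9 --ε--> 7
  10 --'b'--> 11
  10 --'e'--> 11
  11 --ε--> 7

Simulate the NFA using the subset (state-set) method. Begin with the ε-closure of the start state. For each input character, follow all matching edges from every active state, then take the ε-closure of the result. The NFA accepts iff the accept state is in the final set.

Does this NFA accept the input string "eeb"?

Answer: ACCEPT

Steps:
initial (ε-close {0}): {0,1,2,3,4,6,8,10}
'e' @ 1: {1,3,4,5,6,7,8,10,11}  [accepting]
'e' @ 2: {1,3,4,5,6,7,8,10,11}  [accepting]
'b' @ 3: {1,7,9,11}  [accepting]
after full input: {1,7,9,11}  (accept=1 in)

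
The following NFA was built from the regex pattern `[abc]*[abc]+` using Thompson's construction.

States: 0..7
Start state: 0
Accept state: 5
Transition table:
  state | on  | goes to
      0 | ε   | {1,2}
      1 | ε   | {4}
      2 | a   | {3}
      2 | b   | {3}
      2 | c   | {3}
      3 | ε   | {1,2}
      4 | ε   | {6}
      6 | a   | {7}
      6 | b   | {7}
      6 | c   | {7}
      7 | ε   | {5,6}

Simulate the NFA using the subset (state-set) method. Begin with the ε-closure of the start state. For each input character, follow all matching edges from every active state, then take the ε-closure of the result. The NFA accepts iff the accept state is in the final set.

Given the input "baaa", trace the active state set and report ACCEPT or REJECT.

S₀ = ε-closure({0}) = {0,1,2,4,6}
'b' @ 1: {1,2,3,4,5,6,7}  ✓accept
'a' @ 2: {1,2,3,4,5,6,7}  ✓accept
'a' @ 3: {1,2,3,4,5,6,7}  ✓accept
'a' @ 4: {1,2,3,4,5,6,7}  ✓accept
after full input: {1,2,3,4,5,6,7}  (accept=5 in)

Answer: ACCEPT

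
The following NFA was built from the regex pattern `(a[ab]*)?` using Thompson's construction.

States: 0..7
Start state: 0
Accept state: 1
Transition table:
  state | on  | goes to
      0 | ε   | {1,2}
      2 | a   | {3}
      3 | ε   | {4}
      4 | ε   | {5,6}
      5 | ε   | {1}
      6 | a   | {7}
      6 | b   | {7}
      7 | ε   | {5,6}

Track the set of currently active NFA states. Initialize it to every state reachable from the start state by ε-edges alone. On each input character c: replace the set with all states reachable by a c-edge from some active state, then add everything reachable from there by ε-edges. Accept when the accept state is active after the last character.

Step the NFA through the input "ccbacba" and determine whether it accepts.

Answer: REJECT

Trace:
initial (ε-close {0}): {0,1,2}
'c' @ 1: {}  — state set empty
rest 'cbacba' ignored (set empty)
end set {} — state 1 not in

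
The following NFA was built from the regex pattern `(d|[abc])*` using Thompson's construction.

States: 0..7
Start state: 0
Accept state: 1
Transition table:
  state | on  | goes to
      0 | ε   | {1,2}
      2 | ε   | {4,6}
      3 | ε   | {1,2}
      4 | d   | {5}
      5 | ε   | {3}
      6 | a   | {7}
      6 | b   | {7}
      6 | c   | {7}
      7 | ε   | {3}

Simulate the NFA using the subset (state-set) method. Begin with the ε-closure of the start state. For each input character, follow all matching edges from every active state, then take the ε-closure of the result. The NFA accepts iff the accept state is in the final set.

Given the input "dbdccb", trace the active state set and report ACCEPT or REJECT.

Answer: ACCEPT

Derivation:
S₀ = ε-closure({0}) = {0,1,2,4,6}
'd' @ 1: {1,2,3,4,5,6}  (accept∈set)
'b' @ 2: {1,2,3,4,6,7}  (accept∈set)
'd' @ 3: {1,2,3,4,5,6}  (accept∈set)
'c' @ 4: {1,2,3,4,6,7}  (accept∈set)
'c' @ 5: {1,2,3,4,6,7}  (accept∈set)
'b' @ 6: {1,2,3,4,6,7}  (accept∈set)
after full input: {1,2,3,4,6,7}  (accept=1 in)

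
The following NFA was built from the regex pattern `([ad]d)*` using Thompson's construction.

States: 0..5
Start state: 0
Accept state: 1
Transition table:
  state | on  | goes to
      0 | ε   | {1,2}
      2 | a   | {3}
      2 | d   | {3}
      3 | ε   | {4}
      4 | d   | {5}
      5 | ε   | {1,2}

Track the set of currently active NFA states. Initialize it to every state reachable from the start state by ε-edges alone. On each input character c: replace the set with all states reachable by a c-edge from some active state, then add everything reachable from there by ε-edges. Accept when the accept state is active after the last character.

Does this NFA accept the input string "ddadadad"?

Answer: ACCEPT

Steps:
start: ε-closure({0}) = {0,1,2}
'd' @ 1: {3,4}
'd' @ 2: {1,2,5}  ✓accept
'a' @ 3: {3,4}
'd' @ 4: {1,2,5}  ✓accept
'a' @ 5: {3,4}
'd' @ 6: {1,2,5}  ✓accept
'a' @ 7: {3,4}
'd' @ 8: {1,2,5}  ✓accept
final: {1,2,5}; accept 1 in set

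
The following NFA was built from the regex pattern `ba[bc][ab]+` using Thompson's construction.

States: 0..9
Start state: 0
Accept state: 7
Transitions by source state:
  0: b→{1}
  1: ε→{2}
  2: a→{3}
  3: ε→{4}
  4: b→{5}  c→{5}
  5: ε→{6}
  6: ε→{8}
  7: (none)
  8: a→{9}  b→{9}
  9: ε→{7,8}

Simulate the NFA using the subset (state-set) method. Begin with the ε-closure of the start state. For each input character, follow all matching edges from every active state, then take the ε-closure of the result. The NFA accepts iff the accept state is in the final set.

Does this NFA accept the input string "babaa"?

S₀ = ε-closure({0}) = {0}
'b' @ 1: {1,2}
'a' @ 2: {3,4}
'b' @ 3: {5,6,8}
'a' @ 4: {7,8,9}  ✓accept
'a' @ 5: {7,8,9}  ✓accept
end set {7,8,9} — state 7 in

Answer: ACCEPT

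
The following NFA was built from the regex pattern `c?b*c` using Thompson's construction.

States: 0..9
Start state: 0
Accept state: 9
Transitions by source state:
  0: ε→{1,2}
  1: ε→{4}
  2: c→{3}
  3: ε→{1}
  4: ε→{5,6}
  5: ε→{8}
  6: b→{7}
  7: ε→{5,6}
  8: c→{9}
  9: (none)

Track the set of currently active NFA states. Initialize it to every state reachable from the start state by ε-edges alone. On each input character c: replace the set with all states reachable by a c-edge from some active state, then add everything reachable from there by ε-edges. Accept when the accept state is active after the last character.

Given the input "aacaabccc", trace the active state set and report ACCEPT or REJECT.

start: ε-closure({0}) = {0,1,2,4,5,6,8}
'a' @ 1: {}  — dead — no transitions
rest 'acaabccc' ignored (set empty)
after full input: {}  (accept=9 not in)

Answer: REJECT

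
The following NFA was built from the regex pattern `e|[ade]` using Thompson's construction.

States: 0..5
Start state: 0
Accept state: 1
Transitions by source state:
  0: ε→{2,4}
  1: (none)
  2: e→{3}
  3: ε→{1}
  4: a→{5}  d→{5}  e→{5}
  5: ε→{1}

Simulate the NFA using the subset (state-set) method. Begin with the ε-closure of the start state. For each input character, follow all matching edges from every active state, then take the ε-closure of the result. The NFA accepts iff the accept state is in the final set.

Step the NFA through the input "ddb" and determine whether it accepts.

start: ε-closure({0}) = {0,2,4}
'd' @ 1: {1,5}  ✓accept
'd' @ 2: {}  — dead — no transitions
rest 'b' ignored (set empty)
final: {}; accept 1 not in set

Answer: REJECT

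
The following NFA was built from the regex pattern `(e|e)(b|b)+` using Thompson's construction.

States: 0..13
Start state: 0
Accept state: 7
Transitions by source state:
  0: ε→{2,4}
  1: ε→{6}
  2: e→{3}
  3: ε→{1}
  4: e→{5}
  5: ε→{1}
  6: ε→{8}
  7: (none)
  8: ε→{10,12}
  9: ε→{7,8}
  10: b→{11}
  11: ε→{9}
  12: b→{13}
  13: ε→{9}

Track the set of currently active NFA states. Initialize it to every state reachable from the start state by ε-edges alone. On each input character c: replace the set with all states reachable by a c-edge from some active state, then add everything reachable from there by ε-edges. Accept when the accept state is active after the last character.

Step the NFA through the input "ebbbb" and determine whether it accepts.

initial (ε-close {0}): {0,2,4}
'e' @ 1: {1,3,5,6,8,10,12}
'b' @ 2: {7,8,9,10,11,12,13}  (accept∈set)
'b' @ 3: {7,8,9,10,11,12,13}  (accept∈set)
'b' @ 4: {7,8,9,10,11,12,13}  (accept∈set)
'b' @ 5: {7,8,9,10,11,12,13}  (accept∈set)
final: {7,8,9,10,11,12,13}; accept 7 in set

Answer: ACCEPT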